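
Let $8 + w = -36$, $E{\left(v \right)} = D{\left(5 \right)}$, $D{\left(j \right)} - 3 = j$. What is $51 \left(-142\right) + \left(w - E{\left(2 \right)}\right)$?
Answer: $-7294$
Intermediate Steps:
$D{\left(j \right)} = 3 + j$
$E{\left(v \right)} = 8$ ($E{\left(v \right)} = 3 + 5 = 8$)
$w = -44$ ($w = -8 - 36 = -44$)
$51 \left(-142\right) + \left(w - E{\left(2 \right)}\right) = 51 \left(-142\right) - 52 = -7242 - 52 = -7294$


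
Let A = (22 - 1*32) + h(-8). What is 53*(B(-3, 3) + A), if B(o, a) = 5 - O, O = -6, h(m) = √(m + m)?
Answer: 53 + 212*I ≈ 53.0 + 212.0*I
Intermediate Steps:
h(m) = √2*√m (h(m) = √(2*m) = √2*√m)
A = -10 + 4*I (A = (22 - 1*32) + √2*√(-8) = (22 - 32) + √2*(2*I*√2) = -10 + 4*I ≈ -10.0 + 4.0*I)
B(o, a) = 11 (B(o, a) = 5 - 1*(-6) = 5 + 6 = 11)
53*(B(-3, 3) + A) = 53*(11 + (-10 + 4*I)) = 53*(1 + 4*I) = 53 + 212*I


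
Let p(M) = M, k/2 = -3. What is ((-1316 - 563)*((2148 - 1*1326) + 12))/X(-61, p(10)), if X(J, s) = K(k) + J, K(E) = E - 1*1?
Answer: 783543/34 ≈ 23045.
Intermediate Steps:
k = -6 (k = 2*(-3) = -6)
K(E) = -1 + E (K(E) = E - 1 = -1 + E)
X(J, s) = -7 + J (X(J, s) = (-1 - 6) + J = -7 + J)
((-1316 - 563)*((2148 - 1*1326) + 12))/X(-61, p(10)) = ((-1316 - 563)*((2148 - 1*1326) + 12))/(-7 - 61) = -1879*((2148 - 1326) + 12)/(-68) = -1879*(822 + 12)*(-1/68) = -1879*834*(-1/68) = -1567086*(-1/68) = 783543/34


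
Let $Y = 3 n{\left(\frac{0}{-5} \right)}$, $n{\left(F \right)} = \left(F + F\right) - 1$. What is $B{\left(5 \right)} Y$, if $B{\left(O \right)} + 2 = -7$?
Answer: $27$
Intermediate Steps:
$n{\left(F \right)} = -1 + 2 F$ ($n{\left(F \right)} = 2 F - 1 = -1 + 2 F$)
$B{\left(O \right)} = -9$ ($B{\left(O \right)} = -2 - 7 = -9$)
$Y = -3$ ($Y = 3 \left(-1 + 2 \frac{0}{-5}\right) = 3 \left(-1 + 2 \cdot 0 \left(- \frac{1}{5}\right)\right) = 3 \left(-1 + 2 \cdot 0\right) = 3 \left(-1 + 0\right) = 3 \left(-1\right) = -3$)
$B{\left(5 \right)} Y = \left(-9\right) \left(-3\right) = 27$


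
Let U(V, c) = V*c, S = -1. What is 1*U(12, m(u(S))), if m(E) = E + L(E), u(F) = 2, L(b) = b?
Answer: 48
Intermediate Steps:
m(E) = 2*E (m(E) = E + E = 2*E)
1*U(12, m(u(S))) = 1*(12*(2*2)) = 1*(12*4) = 1*48 = 48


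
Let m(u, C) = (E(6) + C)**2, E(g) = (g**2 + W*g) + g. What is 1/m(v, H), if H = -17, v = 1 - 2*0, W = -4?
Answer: 1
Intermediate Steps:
E(g) = g**2 - 3*g (E(g) = (g**2 - 4*g) + g = g**2 - 3*g)
v = 1 (v = 1 + 0 = 1)
m(u, C) = (18 + C)**2 (m(u, C) = (6*(-3 + 6) + C)**2 = (6*3 + C)**2 = (18 + C)**2)
1/m(v, H) = 1/((18 - 17)**2) = 1/(1**2) = 1/1 = 1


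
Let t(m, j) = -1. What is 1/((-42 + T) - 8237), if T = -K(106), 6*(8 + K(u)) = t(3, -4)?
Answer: -6/49625 ≈ -0.00012091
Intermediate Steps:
K(u) = -49/6 (K(u) = -8 + (⅙)*(-1) = -8 - ⅙ = -49/6)
T = 49/6 (T = -1*(-49/6) = 49/6 ≈ 8.1667)
1/((-42 + T) - 8237) = 1/((-42 + 49/6) - 8237) = 1/(-203/6 - 8237) = 1/(-49625/6) = -6/49625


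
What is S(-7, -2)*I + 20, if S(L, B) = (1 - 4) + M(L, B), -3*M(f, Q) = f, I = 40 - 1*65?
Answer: 110/3 ≈ 36.667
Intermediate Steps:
I = -25 (I = 40 - 65 = -25)
M(f, Q) = -f/3
S(L, B) = -3 - L/3 (S(L, B) = (1 - 4) - L/3 = -3 - L/3)
S(-7, -2)*I + 20 = (-3 - ⅓*(-7))*(-25) + 20 = (-3 + 7/3)*(-25) + 20 = -⅔*(-25) + 20 = 50/3 + 20 = 110/3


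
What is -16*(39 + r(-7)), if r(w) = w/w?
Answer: -640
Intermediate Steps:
r(w) = 1
-16*(39 + r(-7)) = -16*(39 + 1) = -16*40 = -640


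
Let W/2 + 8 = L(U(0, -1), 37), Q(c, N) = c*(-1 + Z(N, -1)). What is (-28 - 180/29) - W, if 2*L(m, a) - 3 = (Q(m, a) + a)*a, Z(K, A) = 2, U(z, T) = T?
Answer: -39243/29 ≈ -1353.2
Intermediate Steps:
Q(c, N) = c (Q(c, N) = c*(-1 + 2) = c*1 = c)
L(m, a) = 3/2 + a*(a + m)/2 (L(m, a) = 3/2 + ((m + a)*a)/2 = 3/2 + ((a + m)*a)/2 = 3/2 + (a*(a + m))/2 = 3/2 + a*(a + m)/2)
W = 1319 (W = -16 + 2*(3/2 + (1/2)*37**2 + (1/2)*37*(-1)) = -16 + 2*(3/2 + (1/2)*1369 - 37/2) = -16 + 2*(3/2 + 1369/2 - 37/2) = -16 + 2*(1335/2) = -16 + 1335 = 1319)
(-28 - 180/29) - W = (-28 - 180/29) - 1*1319 = (-28 - 180/29) - 1319 = -992/29 - 1319 = -39243/29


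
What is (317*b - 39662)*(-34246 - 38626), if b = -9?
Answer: 3098153080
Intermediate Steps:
(317*b - 39662)*(-34246 - 38626) = (317*(-9) - 39662)*(-34246 - 38626) = (-2853 - 39662)*(-72872) = -42515*(-72872) = 3098153080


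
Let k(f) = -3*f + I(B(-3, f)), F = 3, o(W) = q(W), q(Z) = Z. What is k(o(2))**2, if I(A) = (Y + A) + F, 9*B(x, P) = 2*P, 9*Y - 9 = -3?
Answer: 289/81 ≈ 3.5679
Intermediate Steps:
o(W) = W
Y = 2/3 (Y = 1 + (1/9)*(-3) = 1 - 1/3 = 2/3 ≈ 0.66667)
B(x, P) = 2*P/9 (B(x, P) = (2*P)/9 = 2*P/9)
I(A) = 11/3 + A (I(A) = (2/3 + A) + 3 = 11/3 + A)
k(f) = 11/3 - 25*f/9 (k(f) = -3*f + (11/3 + 2*f/9) = 11/3 - 25*f/9)
k(o(2))**2 = (11/3 - 25/9*2)**2 = (11/3 - 50/9)**2 = (-17/9)**2 = 289/81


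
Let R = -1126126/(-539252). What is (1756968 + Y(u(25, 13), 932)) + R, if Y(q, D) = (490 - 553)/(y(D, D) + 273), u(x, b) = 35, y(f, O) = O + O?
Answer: 1012349917008809/576190762 ≈ 1.7570e+6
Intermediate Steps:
y(f, O) = 2*O
R = 563063/269626 (R = -1126126*(-1/539252) = 563063/269626 ≈ 2.0883)
Y(q, D) = -63/(273 + 2*D) (Y(q, D) = (490 - 553)/(2*D + 273) = -63/(273 + 2*D))
(1756968 + Y(u(25, 13), 932)) + R = (1756968 - 63/(273 + 2*932)) + 563063/269626 = (1756968 - 63/(273 + 1864)) + 563063/269626 = (1756968 - 63/2137) + 563063/269626 = 3754640553/2137 + 563063/269626 = 1012349917008809/576190762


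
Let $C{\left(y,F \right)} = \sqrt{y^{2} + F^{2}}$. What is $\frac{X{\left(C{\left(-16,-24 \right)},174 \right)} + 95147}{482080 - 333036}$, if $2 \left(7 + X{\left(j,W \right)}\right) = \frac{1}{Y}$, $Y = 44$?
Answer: $\frac{8372321}{13115872} \approx 0.63834$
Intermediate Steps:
$C{\left(y,F \right)} = \sqrt{F^{2} + y^{2}}$
$X{\left(j,W \right)} = - \frac{615}{88}$ ($X{\left(j,W \right)} = -7 + \frac{1}{2 \cdot 44} = -7 + \frac{1}{2} \cdot \frac{1}{44} = -7 + \frac{1}{88} = - \frac{615}{88}$)
$\frac{X{\left(C{\left(-16,-24 \right)},174 \right)} + 95147}{482080 - 333036} = \frac{- \frac{615}{88} + 95147}{482080 - 333036} = \frac{8372321}{88 \cdot 149044} = \frac{8372321}{88} \cdot \frac{1}{149044} = \frac{8372321}{13115872}$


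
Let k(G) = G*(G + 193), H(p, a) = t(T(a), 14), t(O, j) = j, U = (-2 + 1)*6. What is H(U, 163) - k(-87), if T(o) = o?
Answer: 9236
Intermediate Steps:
U = -6 (U = -1*6 = -6)
H(p, a) = 14
k(G) = G*(193 + G)
H(U, 163) - k(-87) = 14 - (-87)*(193 - 87) = 14 - (-87)*106 = 14 - 1*(-9222) = 14 + 9222 = 9236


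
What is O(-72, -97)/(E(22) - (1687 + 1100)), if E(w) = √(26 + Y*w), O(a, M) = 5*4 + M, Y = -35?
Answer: 71533/2589371 + 154*I*√186/7768113 ≈ 0.027626 + 0.00027037*I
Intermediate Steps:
O(a, M) = 20 + M
E(w) = √(26 - 35*w)
O(-72, -97)/(E(22) - (1687 + 1100)) = (20 - 97)/(√(26 - 35*22) - (1687 + 1100)) = -77/(√(26 - 770) - 1*2787) = -77/(√(-744) - 2787) = -77/(2*I*√186 - 2787) = -77/(-2787 + 2*I*√186)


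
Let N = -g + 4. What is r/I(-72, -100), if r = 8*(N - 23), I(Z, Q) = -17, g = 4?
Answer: 184/17 ≈ 10.824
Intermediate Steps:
N = 0 (N = -1*4 + 4 = -4 + 4 = 0)
r = -184 (r = 8*(0 - 23) = 8*(-23) = -184)
r/I(-72, -100) = -184/(-17) = -184*(-1/17) = 184/17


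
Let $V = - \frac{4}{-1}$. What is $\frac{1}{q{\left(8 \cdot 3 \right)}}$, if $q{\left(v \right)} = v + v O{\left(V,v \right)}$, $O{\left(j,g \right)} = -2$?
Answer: $- \frac{1}{24} \approx -0.041667$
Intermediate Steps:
$V = 4$ ($V = \left(-4\right) \left(-1\right) = 4$)
$q{\left(v \right)} = - v$ ($q{\left(v \right)} = v + v \left(-2\right) = v - 2 v = - v$)
$\frac{1}{q{\left(8 \cdot 3 \right)}} = \frac{1}{\left(-1\right) 8 \cdot 3} = \frac{1}{\left(-1\right) 24} = \frac{1}{-24} = - \frac{1}{24}$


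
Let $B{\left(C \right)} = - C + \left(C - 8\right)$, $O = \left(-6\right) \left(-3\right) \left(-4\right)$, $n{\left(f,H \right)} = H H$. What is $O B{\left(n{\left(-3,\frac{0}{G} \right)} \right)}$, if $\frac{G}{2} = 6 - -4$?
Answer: $576$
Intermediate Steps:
$G = 20$ ($G = 2 \left(6 - -4\right) = 2 \left(6 + 4\right) = 2 \cdot 10 = 20$)
$n{\left(f,H \right)} = H^{2}$
$O = -72$ ($O = 18 \left(-4\right) = -72$)
$B{\left(C \right)} = -8$ ($B{\left(C \right)} = - C + \left(C - 8\right) = - C + \left(-8 + C\right) = -8$)
$O B{\left(n{\left(-3,\frac{0}{G} \right)} \right)} = \left(-72\right) \left(-8\right) = 576$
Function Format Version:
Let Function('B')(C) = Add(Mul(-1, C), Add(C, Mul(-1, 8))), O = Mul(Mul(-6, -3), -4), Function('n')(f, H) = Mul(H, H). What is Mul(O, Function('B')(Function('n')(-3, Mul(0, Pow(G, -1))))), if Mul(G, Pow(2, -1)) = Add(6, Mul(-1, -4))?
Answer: 576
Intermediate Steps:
G = 20 (G = Mul(2, Add(6, Mul(-1, -4))) = Mul(2, Add(6, 4)) = Mul(2, 10) = 20)
Function('n')(f, H) = Pow(H, 2)
O = -72 (O = Mul(18, -4) = -72)
Function('B')(C) = -8 (Function('B')(C) = Add(Mul(-1, C), Add(C, -8)) = Add(Mul(-1, C), Add(-8, C)) = -8)
Mul(O, Function('B')(Function('n')(-3, Mul(0, Pow(G, -1))))) = Mul(-72, -8) = 576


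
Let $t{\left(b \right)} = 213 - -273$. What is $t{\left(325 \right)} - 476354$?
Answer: $-475868$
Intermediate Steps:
$t{\left(b \right)} = 486$ ($t{\left(b \right)} = 213 + 273 = 486$)
$t{\left(325 \right)} - 476354 = 486 - 476354 = -475868$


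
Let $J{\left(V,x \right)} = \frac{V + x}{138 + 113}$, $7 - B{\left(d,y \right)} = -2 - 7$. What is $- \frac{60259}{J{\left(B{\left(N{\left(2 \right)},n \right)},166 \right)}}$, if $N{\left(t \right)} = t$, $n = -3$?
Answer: $- \frac{15125009}{182} \approx -83105.0$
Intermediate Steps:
$B{\left(d,y \right)} = 16$ ($B{\left(d,y \right)} = 7 - \left(-2 - 7\right) = 7 - -9 = 7 + 9 = 16$)
$J{\left(V,x \right)} = \frac{V}{251} + \frac{x}{251}$ ($J{\left(V,x \right)} = \frac{V + x}{251} = \left(V + x\right) \frac{1}{251} = \frac{V}{251} + \frac{x}{251}$)
$- \frac{60259}{J{\left(B{\left(N{\left(2 \right)},n \right)},166 \right)}} = - \frac{60259}{\frac{1}{251} \cdot 16 + \frac{1}{251} \cdot 166} = - \frac{60259}{\frac{16}{251} + \frac{166}{251}} = - \frac{60259}{\frac{182}{251}} = \left(-60259\right) \frac{251}{182} = - \frac{15125009}{182}$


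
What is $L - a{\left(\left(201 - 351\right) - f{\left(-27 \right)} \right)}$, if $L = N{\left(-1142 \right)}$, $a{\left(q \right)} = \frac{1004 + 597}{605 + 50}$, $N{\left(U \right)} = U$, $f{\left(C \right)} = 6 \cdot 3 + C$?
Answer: $- \frac{749611}{655} \approx -1144.4$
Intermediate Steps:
$f{\left(C \right)} = 18 + C$
$a{\left(q \right)} = \frac{1601}{655}$
$L = -1142$
$L - a{\left(\left(201 - 351\right) - f{\left(-27 \right)} \right)} = -1142 - \frac{1601}{655} = - \frac{749611}{655}$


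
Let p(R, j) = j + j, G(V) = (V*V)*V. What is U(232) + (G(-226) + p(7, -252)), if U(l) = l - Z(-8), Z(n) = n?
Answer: -11543440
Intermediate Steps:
G(V) = V³ (G(V) = V²*V = V³)
U(l) = 8 + l (U(l) = l - 1*(-8) = l + 8 = 8 + l)
p(R, j) = 2*j
U(232) + (G(-226) + p(7, -252)) = (8 + 232) + ((-226)³ + 2*(-252)) = 240 + (-11543176 - 504) = 240 - 11543680 = -11543440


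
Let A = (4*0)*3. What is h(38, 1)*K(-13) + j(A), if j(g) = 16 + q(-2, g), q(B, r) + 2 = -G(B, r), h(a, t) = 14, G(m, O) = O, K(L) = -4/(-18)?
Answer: 154/9 ≈ 17.111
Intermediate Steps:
K(L) = 2/9 (K(L) = -4*(-1/18) = 2/9)
A = 0 (A = 0*3 = 0)
q(B, r) = -2 - r
j(g) = 14 - g (j(g) = 16 + (-2 - g) = 14 - g)
h(38, 1)*K(-13) + j(A) = 14*(2/9) + (14 - 1*0) = 28/9 + (14 + 0) = 28/9 + 14 = 154/9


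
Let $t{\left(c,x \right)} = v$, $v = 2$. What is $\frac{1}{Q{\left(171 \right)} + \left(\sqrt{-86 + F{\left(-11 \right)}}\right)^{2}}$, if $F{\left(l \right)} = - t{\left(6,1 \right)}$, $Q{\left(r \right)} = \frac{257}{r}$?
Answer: $- \frac{171}{14791} \approx -0.011561$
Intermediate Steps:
$t{\left(c,x \right)} = 2$
$F{\left(l \right)} = -2$ ($F{\left(l \right)} = \left(-1\right) 2 = -2$)
$\frac{1}{Q{\left(171 \right)} + \left(\sqrt{-86 + F{\left(-11 \right)}}\right)^{2}} = \frac{1}{\frac{257}{171} + \left(\sqrt{-86 - 2}\right)^{2}} = \frac{1}{257 \cdot \frac{1}{171} + \left(\sqrt{-88}\right)^{2}} = \frac{1}{\frac{257}{171} + \left(2 i \sqrt{22}\right)^{2}} = \frac{1}{\frac{257}{171} - 88} = \frac{1}{- \frac{14791}{171}} = - \frac{171}{14791}$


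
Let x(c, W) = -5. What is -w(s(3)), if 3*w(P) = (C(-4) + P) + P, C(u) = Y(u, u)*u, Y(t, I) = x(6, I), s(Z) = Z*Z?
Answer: -38/3 ≈ -12.667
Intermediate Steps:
s(Z) = Z²
Y(t, I) = -5
C(u) = -5*u
w(P) = 20/3 + 2*P/3 (w(P) = ((-5*(-4) + P) + P)/3 = ((20 + P) + P)/3 = (20 + 2*P)/3 = 20/3 + 2*P/3)
-w(s(3)) = -(20/3 + (⅔)*3²) = -(20/3 + (⅔)*9) = -(20/3 + 6) = -1*38/3 = -38/3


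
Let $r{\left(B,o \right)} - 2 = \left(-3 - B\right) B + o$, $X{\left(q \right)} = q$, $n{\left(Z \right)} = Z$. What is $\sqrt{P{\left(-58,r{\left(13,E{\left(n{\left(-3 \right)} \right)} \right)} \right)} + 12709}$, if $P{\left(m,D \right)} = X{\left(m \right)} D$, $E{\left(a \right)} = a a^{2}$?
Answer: $\sqrt{26223} \approx 161.94$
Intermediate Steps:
$E{\left(a \right)} = a^{3}$
$r{\left(B,o \right)} = 2 + o + B \left(-3 - B\right)$ ($r{\left(B,o \right)} = 2 + \left(\left(-3 - B\right) B + o\right) = 2 + \left(B \left(-3 - B\right) + o\right) = 2 + \left(o + B \left(-3 - B\right)\right) = 2 + o + B \left(-3 - B\right)$)
$P{\left(m,D \right)} = D m$ ($P{\left(m,D \right)} = m D = D m$)
$\sqrt{P{\left(-58,r{\left(13,E{\left(n{\left(-3 \right)} \right)} \right)} \right)} + 12709} = \sqrt{\left(2 + \left(-3\right)^{3} - 13^{2} - 39\right) \left(-58\right) + 12709} = \sqrt{\left(2 - 27 - 169 - 39\right) \left(-58\right) + 12709} = \sqrt{\left(-233\right) \left(-58\right) + 12709} = \sqrt{13514 + 12709} = \sqrt{26223}$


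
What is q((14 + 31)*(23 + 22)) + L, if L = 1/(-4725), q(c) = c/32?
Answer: 9568093/151200 ≈ 63.281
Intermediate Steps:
q(c) = c/32 (q(c) = c*(1/32) = c/32)
L = -1/4725 ≈ -0.00021164
q((14 + 31)*(23 + 22)) + L = ((14 + 31)*(23 + 22))/32 - 1/4725 = (45*45)/32 - 1/4725 = (1/32)*2025 - 1/4725 = 2025/32 - 1/4725 = 9568093/151200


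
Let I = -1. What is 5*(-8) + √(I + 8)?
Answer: -40 + √7 ≈ -37.354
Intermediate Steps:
5*(-8) + √(I + 8) = 5*(-8) + √(-1 + 8) = -40 + √7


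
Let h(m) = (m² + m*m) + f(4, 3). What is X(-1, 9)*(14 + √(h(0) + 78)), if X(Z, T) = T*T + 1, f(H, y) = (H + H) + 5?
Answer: 1148 + 82*√91 ≈ 1930.2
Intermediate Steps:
f(H, y) = 5 + 2*H (f(H, y) = 2*H + 5 = 5 + 2*H)
h(m) = 13 + 2*m² (h(m) = (m² + m*m) + (5 + 2*4) = (m² + m²) + (5 + 8) = 2*m² + 13 = 13 + 2*m²)
X(Z, T) = 1 + T² (X(Z, T) = T² + 1 = 1 + T²)
X(-1, 9)*(14 + √(h(0) + 78)) = (1 + 9²)*(14 + √((13 + 2*0²) + 78)) = (1 + 81)*(14 + √((13 + 2*0) + 78)) = 82*(14 + √((13 + 0) + 78)) = 82*(14 + √(13 + 78)) = 82*(14 + √91) = 1148 + 82*√91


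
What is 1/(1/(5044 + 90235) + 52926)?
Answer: 95279/5042736355 ≈ 1.8894e-5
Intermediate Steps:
1/(1/(5044 + 90235) + 52926) = 1/(1/95279 + 52926) = 1/(5042736355/95279) = 95279/5042736355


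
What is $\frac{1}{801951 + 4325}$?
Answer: $\frac{1}{806276} \approx 1.2403 \cdot 10^{-6}$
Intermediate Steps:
$\frac{1}{801951 + 4325} = \frac{1}{806276}$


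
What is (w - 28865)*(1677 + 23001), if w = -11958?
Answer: -1007429994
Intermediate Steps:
(w - 28865)*(1677 + 23001) = (-11958 - 28865)*(1677 + 23001) = -40823*24678 = -1007429994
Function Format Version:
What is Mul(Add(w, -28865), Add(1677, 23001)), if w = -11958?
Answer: -1007429994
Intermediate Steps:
Mul(Add(w, -28865), Add(1677, 23001)) = Mul(Add(-11958, -28865), Add(1677, 23001)) = Mul(-40823, 24678) = -1007429994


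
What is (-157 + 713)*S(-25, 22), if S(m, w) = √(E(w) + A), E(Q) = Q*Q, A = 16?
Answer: 5560*√5 ≈ 12433.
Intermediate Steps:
E(Q) = Q²
S(m, w) = √(16 + w²) (S(m, w) = √(w² + 16) = √(16 + w²))
(-157 + 713)*S(-25, 22) = (-157 + 713)*√(16 + 22²) = 556*√(16 + 484) = 556*√500 = 556*(10*√5) = 5560*√5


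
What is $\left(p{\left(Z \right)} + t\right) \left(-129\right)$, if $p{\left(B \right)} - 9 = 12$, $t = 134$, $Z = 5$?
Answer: $-19995$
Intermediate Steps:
$p{\left(B \right)} = 21$ ($p{\left(B \right)} = 9 + 12 = 21$)
$\left(p{\left(Z \right)} + t\right) \left(-129\right) = \left(21 + 134\right) \left(-129\right) = 155 \left(-129\right) = -19995$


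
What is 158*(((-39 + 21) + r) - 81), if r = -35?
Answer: -21172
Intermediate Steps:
158*(((-39 + 21) + r) - 81) = 158*(((-39 + 21) - 35) - 81) = 158*((-18 - 35) - 81) = 158*(-53 - 81) = 158*(-134) = -21172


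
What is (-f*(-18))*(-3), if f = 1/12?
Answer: -9/2 ≈ -4.5000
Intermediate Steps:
f = 1/12 ≈ 0.083333
(-f*(-18))*(-3) = (-1*1/12*(-18))*(-3) = -1/12*(-18)*(-3) = (3/2)*(-3) = -9/2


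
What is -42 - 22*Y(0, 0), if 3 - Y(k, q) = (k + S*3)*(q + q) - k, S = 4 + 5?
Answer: -108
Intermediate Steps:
S = 9
Y(k, q) = 3 + k - 2*q*(27 + k) (Y(k, q) = 3 - ((k + 9*3)*(q + q) - k) = 3 - ((k + 27)*(2*q) - k) = 3 - ((27 + k)*(2*q) - k) = 3 - (2*q*(27 + k) - k) = 3 - (-k + 2*q*(27 + k)) = 3 + (k - 2*q*(27 + k)) = 3 + k - 2*q*(27 + k))
-42 - 22*Y(0, 0) = -42 - 22*(3 + 0 - 54*0 - 2*0*0) = -42 - 22*(3 + 0 + 0 + 0) = -42 - 22*3 = -42 - 66 = -108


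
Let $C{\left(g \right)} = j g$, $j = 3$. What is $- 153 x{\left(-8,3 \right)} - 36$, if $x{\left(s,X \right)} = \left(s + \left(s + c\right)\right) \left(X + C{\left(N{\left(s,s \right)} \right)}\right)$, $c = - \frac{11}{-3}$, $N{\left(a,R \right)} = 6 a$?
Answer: $-266103$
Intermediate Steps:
$c = \frac{11}{3}$ ($c = \left(-11\right) \left(- \frac{1}{3}\right) = \frac{11}{3} \approx 3.6667$)
$C{\left(g \right)} = 3 g$
$x{\left(s,X \right)} = \left(\frac{11}{3} + 2 s\right) \left(X + 18 s\right)$ ($x{\left(s,X \right)} = \left(s + \left(s + \frac{11}{3}\right)\right) \left(X + 3 \cdot 6 s\right) = \left(s + \left(\frac{11}{3} + s\right)\right) \left(X + 18 s\right) = \left(\frac{11}{3} + 2 s\right) \left(X + 18 s\right)$)
$- 153 x{\left(-8,3 \right)} - 36 = - 153 \left(36 \left(-8\right)^{2} + 66 \left(-8\right) + \frac{11}{3} \cdot 3 + 2 \cdot 3 \left(-8\right)\right) - 36 = - 153 \left(36 \cdot 64 - 528 + 11 - 48\right) - 36 = - 153 \left(2304 - 528 + 11 - 48\right) - 36 = \left(-153\right) 1739 - 36 = -266067 - 36 = -266103$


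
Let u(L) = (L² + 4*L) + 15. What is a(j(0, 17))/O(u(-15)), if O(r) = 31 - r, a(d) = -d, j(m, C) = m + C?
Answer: 17/149 ≈ 0.11409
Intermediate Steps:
u(L) = 15 + L² + 4*L
j(m, C) = C + m
a(j(0, 17))/O(u(-15)) = (-(17 + 0))/(31 - (15 + (-15)² + 4*(-15))) = (-1*17)/(31 - (15 + 225 - 60)) = -17/(31 - 1*180) = -17/(31 - 180) = -17/(-149) = -17*(-1/149) = 17/149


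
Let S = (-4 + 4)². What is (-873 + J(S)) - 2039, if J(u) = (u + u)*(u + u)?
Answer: -2912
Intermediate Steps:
S = 0 (S = 0² = 0)
J(u) = 4*u² (J(u) = (2*u)*(2*u) = 4*u²)
(-873 + J(S)) - 2039 = (-873 + 4*0²) - 2039 = (-873 + 4*0) - 2039 = (-873 + 0) - 2039 = -873 - 2039 = -2912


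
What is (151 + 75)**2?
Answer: 51076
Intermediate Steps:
(151 + 75)**2 = 226**2 = 51076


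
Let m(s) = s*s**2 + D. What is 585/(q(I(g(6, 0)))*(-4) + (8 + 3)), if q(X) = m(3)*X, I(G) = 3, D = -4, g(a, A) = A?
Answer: -117/53 ≈ -2.2075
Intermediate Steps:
m(s) = -4 + s**3 (m(s) = s*s**2 - 4 = s**3 - 4 = -4 + s**3)
q(X) = 23*X (q(X) = (-4 + 3**3)*X = (-4 + 27)*X = 23*X)
585/(q(I(g(6, 0)))*(-4) + (8 + 3)) = 585/((23*3)*(-4) + (8 + 3)) = 585/(69*(-4) + 11) = 585/(-276 + 11) = 585/(-265) = 585*(-1/265) = -117/53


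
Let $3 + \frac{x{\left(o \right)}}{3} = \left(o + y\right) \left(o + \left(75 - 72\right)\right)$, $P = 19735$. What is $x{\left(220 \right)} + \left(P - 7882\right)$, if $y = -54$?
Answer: $122898$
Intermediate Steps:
$x{\left(o \right)} = -9 + 3 \left(-54 + o\right) \left(3 + o\right)$ ($x{\left(o \right)} = -9 + 3 \left(o - 54\right) \left(o + \left(75 - 72\right)\right) = -9 + 3 \left(-54 + o\right) \left(o + 3\right) = -9 + 3 \left(-54 + o\right) \left(3 + o\right)$)
$x{\left(220 \right)} + \left(P - 7882\right) = \left(-495 - 33660 + 3 \cdot 220^{2}\right) + \left(19735 - 7882\right) = \left(-495 - 33660 + 3 \cdot 48400\right) + 11853 = \left(-495 - 33660 + 145200\right) + 11853 = 111045 + 11853 = 122898$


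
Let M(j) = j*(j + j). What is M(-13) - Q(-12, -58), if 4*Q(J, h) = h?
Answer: 705/2 ≈ 352.50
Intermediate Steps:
M(j) = 2*j**2 (M(j) = j*(2*j) = 2*j**2)
Q(J, h) = h/4
M(-13) - Q(-12, -58) = 2*(-13)**2 - (-58)/4 = 2*169 - 1*(-29/2) = 338 + 29/2 = 705/2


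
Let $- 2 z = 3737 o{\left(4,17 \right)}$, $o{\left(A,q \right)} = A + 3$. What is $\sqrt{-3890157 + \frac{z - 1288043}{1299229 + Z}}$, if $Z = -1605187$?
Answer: $\frac{i \sqrt{40462039669985677}}{101986} \approx 1972.3 i$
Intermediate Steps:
$o{\left(A,q \right)} = 3 + A$
$z = - \frac{26159}{2}$ ($z = - \frac{3737 \left(3 + 4\right)}{2} = - \frac{3737 \cdot 7}{2} = \left(- \frac{1}{2}\right) 26159 = - \frac{26159}{2} \approx -13080.0$)
$\sqrt{-3890157 + \frac{z - 1288043}{1299229 + Z}} = \sqrt{-3890157 + \frac{- \frac{26159}{2} - 1288043}{1299229 - 1605187}} = \sqrt{-3890157 - \frac{2602245}{2 \left(-305958\right)}} = \sqrt{-3890157 - - \frac{867415}{203972}} = \sqrt{-3890157 + \frac{867415}{203972}} = \sqrt{- \frac{793482236189}{203972}} = \frac{i \sqrt{40462039669985677}}{101986}$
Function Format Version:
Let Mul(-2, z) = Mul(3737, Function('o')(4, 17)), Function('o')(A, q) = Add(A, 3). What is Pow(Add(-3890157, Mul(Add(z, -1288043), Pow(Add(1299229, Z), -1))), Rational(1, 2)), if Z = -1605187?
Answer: Mul(Rational(1, 101986), I, Pow(40462039669985677, Rational(1, 2))) ≈ Mul(1972.3, I)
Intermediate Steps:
Function('o')(A, q) = Add(3, A)
z = Rational(-26159, 2) (z = Mul(Rational(-1, 2), Mul(3737, Add(3, 4))) = Mul(Rational(-1, 2), Mul(3737, 7)) = Mul(Rational(-1, 2), 26159) = Rational(-26159, 2) ≈ -13080.)
Pow(Add(-3890157, Mul(Add(z, -1288043), Pow(Add(1299229, Z), -1))), Rational(1, 2)) = Pow(Add(-3890157, Mul(Add(Rational(-26159, 2), -1288043), Pow(Add(1299229, -1605187), -1))), Rational(1, 2)) = Pow(Add(-3890157, Mul(Rational(-2602245, 2), Pow(-305958, -1))), Rational(1, 2)) = Pow(Add(-3890157, Mul(Rational(-2602245, 2), Rational(-1, 305958))), Rational(1, 2)) = Pow(Add(-3890157, Rational(867415, 203972)), Rational(1, 2)) = Pow(Rational(-793482236189, 203972), Rational(1, 2)) = Mul(Rational(1, 101986), I, Pow(40462039669985677, Rational(1, 2)))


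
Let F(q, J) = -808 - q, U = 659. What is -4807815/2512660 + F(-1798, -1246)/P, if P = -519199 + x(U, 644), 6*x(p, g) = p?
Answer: -599561331657/313030700524 ≈ -1.9153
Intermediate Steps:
x(p, g) = p/6
P = -3114535/6 (P = -519199 + (1/6)*659 = -519199 + 659/6 = -3114535/6 ≈ -5.1909e+5)
-4807815/2512660 + F(-1798, -1246)/P = -4807815/2512660 + (-808 - 1*(-1798))/(-3114535/6) = -4807815*1/2512660 + (-808 + 1798)*(-6/3114535) = -961563/502532 + 990*(-6/3114535) = -961563/502532 - 1188/622907 = -599561331657/313030700524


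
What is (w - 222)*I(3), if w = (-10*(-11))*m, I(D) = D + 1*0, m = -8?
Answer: -3306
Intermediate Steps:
I(D) = D (I(D) = D + 0 = D)
w = -880 (w = -10*(-11)*(-8) = 110*(-8) = -880)
(w - 222)*I(3) = (-880 - 222)*3 = -1102*3 = -3306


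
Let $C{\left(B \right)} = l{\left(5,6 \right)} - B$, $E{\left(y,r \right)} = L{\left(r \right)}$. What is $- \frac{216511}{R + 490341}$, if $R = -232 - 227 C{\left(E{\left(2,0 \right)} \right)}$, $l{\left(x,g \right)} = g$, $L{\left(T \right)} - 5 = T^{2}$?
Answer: $- \frac{216511}{489882} \approx -0.44197$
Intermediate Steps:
$L{\left(T \right)} = 5 + T^{2}$
$E{\left(y,r \right)} = 5 + r^{2}$
$C{\left(B \right)} = 6 - B$
$R = -459$ ($R = -232 - 227 \left(6 - \left(5 + 0^{2}\right)\right) = -232 - 227 \left(6 - \left(5 + 0\right)\right) = -232 - 227 \left(6 - 5\right) = -232 - 227 = -459$)
$- \frac{216511}{R + 490341} = - \frac{216511}{-459 + 490341} = - \frac{216511}{489882}$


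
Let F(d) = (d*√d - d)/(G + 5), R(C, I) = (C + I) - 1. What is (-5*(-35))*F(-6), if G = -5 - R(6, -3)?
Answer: -525 + 525*I*√6 ≈ -525.0 + 1286.0*I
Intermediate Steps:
R(C, I) = -1 + C + I
G = -7 (G = -5 - (-1 + 6 - 3) = -5 - 1*2 = -5 - 2 = -7)
F(d) = d/2 - d^(3/2)/2 (F(d) = (d*√d - d)/(-7 + 5) = (d^(3/2) - d)/(-2) = (d^(3/2) - d)*(-½) = d/2 - d^(3/2)/2)
(-5*(-35))*F(-6) = (-5*(-35))*((½)*(-6) - (-3)*I*√6) = 175*(-3 - (-3)*I*√6) = 175*(-3 + 3*I*√6) = -525 + 525*I*√6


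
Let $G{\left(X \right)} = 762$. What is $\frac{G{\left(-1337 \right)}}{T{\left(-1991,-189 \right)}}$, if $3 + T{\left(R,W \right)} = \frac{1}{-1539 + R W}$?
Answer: $- \frac{285567120}{1124279} \approx -254.0$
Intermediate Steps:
$T{\left(R,W \right)} = -3 + \frac{1}{-1539 + R W}$
$\frac{G{\left(-1337 \right)}}{T{\left(-1991,-189 \right)}} = \frac{762}{\frac{1}{-1539 - -376299} \left(4618 - \left(-5973\right) \left(-189\right)\right)} = \frac{762}{\frac{1}{-1539 + 376299} \left(4618 - 1128897\right)} = \frac{762}{\frac{1}{374760} \left(-1124279\right)} = \frac{762}{- \frac{1124279}{374760}} = 762 \left(- \frac{374760}{1124279}\right) = - \frac{285567120}{1124279}$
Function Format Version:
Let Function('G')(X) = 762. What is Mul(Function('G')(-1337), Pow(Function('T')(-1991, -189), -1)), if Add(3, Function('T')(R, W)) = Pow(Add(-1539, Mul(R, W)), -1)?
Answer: Rational(-285567120, 1124279) ≈ -254.00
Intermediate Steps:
Function('T')(R, W) = Add(-3, Pow(Add(-1539, Mul(R, W)), -1))
Mul(Function('G')(-1337), Pow(Function('T')(-1991, -189), -1)) = Mul(762, Pow(Mul(Pow(Add(-1539, Mul(-1991, -189)), -1), Add(4618, Mul(-3, -1991, -189))), -1)) = Mul(762, Pow(Mul(Pow(Add(-1539, 376299), -1), Add(4618, -1128897)), -1)) = Mul(762, Pow(Mul(Pow(374760, -1), -1124279), -1)) = Mul(762, Pow(Mul(Rational(1, 374760), -1124279), -1)) = Mul(762, Pow(Rational(-1124279, 374760), -1)) = Mul(762, Rational(-374760, 1124279)) = Rational(-285567120, 1124279)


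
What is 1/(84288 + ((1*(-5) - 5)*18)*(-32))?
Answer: 1/90048 ≈ 1.1105e-5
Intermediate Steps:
1/(84288 + ((1*(-5) - 5)*18)*(-32)) = 1/(84288 + ((-5 - 5)*18)*(-32)) = 1/(84288 - 10*18*(-32)) = 1/(84288 - 180*(-32)) = 1/(84288 + 5760) = 1/90048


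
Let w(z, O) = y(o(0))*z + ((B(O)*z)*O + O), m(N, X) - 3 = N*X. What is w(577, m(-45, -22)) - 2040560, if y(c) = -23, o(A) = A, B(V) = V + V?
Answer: 1135847708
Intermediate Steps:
B(V) = 2*V
m(N, X) = 3 + N*X
w(z, O) = O - 23*z + 2*z*O² (w(z, O) = -23*z + (((2*O)*z)*O + O) = -23*z + ((2*O*z)*O + O) = -23*z + (2*z*O² + O) = -23*z + (O + 2*z*O²) = O - 23*z + 2*z*O²)
w(577, m(-45, -22)) - 2040560 = ((3 - 45*(-22)) - 23*577 + 2*577*(3 - 45*(-22))²) - 2040560 = ((3 + 990) - 13271 + 2*577*(3 + 990)²) - 2040560 = (993 - 13271 + 2*577*993²) - 2040560 = (993 - 13271 + 2*577*986049) - 2040560 = (993 - 13271 + 1137900546) - 2040560 = 1137888268 - 2040560 = 1135847708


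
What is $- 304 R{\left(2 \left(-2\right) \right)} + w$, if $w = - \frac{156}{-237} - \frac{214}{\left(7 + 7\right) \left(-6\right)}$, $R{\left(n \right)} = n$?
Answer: $\frac{4045325}{3318} \approx 1219.2$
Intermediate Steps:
$w = \frac{10637}{3318}$ ($w = \left(-156\right) \left(- \frac{1}{237}\right) - \frac{214}{14 \left(-6\right)} = \frac{52}{79} - \frac{214}{-84} = \frac{52}{79} - - \frac{107}{42} = \frac{52}{79} + \frac{107}{42} = \frac{10637}{3318} \approx 3.2058$)
$- 304 R{\left(2 \left(-2\right) \right)} + w = - 304 \cdot 2 \left(-2\right) + \frac{10637}{3318} = \left(-304\right) \left(-4\right) + \frac{10637}{3318} = 1216 + \frac{10637}{3318} = \frac{4045325}{3318}$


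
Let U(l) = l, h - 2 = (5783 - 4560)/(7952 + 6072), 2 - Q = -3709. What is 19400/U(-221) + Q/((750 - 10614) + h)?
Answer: -898196246048/10188355255 ≈ -88.159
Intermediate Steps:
Q = 3711 (Q = 2 - 1*(-3709) = 2 + 3709 = 3711)
h = 29271/14024 (h = 2 + (5783 - 4560)/(7952 + 6072) = 2 + 1223/14024 = 29271/14024 ≈ 2.0872)
19400/U(-221) + Q/((750 - 10614) + h) = 19400/(-221) + 3711/((750 - 10614) + 29271/14024) = 19400*(-1/221) + 3711/(-9864 + 29271/14024) = -19400/221 + 3711/(-138303465/14024) = -19400/221 + 3711*(-14024/138303465) = -19400/221 - 17347688/46101155 = -898196246048/10188355255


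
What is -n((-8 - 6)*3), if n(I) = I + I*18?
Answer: 798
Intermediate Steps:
n(I) = 19*I (n(I) = I + 18*I = 19*I)
-n((-8 - 6)*3) = -19*(-8 - 6)*3 = -19*(-14*3) = -19*(-42) = -1*(-798) = 798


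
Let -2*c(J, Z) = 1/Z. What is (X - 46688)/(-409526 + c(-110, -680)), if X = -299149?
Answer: 470338320/556955359 ≈ 0.84448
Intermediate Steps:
c(J, Z) = -1/(2*Z)
(X - 46688)/(-409526 + c(-110, -680)) = (-299149 - 46688)/(-409526 - 1/2/(-680)) = -345837/(-409526 - 1/2*(-1/680)) = -345837/(-409526 + 1/1360) = -345837/(-556955359/1360) = -345837*(-1360/556955359) = 470338320/556955359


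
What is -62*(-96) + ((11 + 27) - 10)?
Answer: 5980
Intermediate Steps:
-62*(-96) + ((11 + 27) - 10) = 5952 + (38 - 10) = 5952 + 28 = 5980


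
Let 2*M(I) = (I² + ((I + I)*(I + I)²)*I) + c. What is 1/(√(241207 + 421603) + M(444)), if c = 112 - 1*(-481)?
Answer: 621802035394/96659442805030304532569 - 4*√662810/96659442805030304532569 ≈ 6.4329e-12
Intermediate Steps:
c = 593 (c = 112 + 481 = 593)
M(I) = 593/2 + I²/2 + 4*I⁴ (M(I) = ((I² + ((I + I)*(I + I)²)*I) + 593)/2 = ((I² + ((2*I)*(2*I)²)*I) + 593)/2 = ((I² + ((2*I)*(4*I²))*I) + 593)/2 = ((I² + (8*I³)*I) + 593)/2 = ((I² + 8*I⁴) + 593)/2 = (593 + I² + 8*I⁴)/2 = 593/2 + I²/2 + 4*I⁴)
1/(√(241207 + 421603) + M(444)) = 1/(√(241207 + 421603) + (593/2 + (½)*444² + 4*444⁴)) = 1/(√662810 + (593/2 + (½)*197136 + 4*38862602496)) = 1/(√662810 + (593/2 + 98568 + 155450409984)) = 1/(√662810 + 310901017697/2) = 1/(310901017697/2 + √662810)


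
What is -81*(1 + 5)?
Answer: -486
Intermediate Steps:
-81*(1 + 5) = -81*6 = -486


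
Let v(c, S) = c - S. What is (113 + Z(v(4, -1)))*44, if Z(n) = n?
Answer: 5192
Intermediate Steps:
(113 + Z(v(4, -1)))*44 = (113 + (4 - 1*(-1)))*44 = (113 + (4 + 1))*44 = (113 + 5)*44 = 118*44 = 5192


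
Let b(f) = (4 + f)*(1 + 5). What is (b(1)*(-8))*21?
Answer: -5040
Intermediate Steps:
b(f) = 24 + 6*f (b(f) = (4 + f)*6 = 24 + 6*f)
(b(1)*(-8))*21 = ((24 + 6*1)*(-8))*21 = ((24 + 6)*(-8))*21 = (30*(-8))*21 = -240*21 = -5040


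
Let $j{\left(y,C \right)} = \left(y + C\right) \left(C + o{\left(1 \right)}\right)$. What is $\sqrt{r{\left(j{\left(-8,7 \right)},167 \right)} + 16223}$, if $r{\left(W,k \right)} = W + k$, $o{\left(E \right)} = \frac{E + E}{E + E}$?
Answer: $\sqrt{16382} \approx 127.99$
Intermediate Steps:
$o{\left(E \right)} = 1$ ($o{\left(E \right)} = \frac{2 E}{2 E} = 2 E \frac{1}{2 E} = 1$)
$j{\left(y,C \right)} = \left(1 + C\right) \left(C + y\right)$ ($j{\left(y,C \right)} = \left(y + C\right) \left(C + 1\right) = \left(C + y\right) \left(1 + C\right) = \left(1 + C\right) \left(C + y\right)$)
$\sqrt{r{\left(j{\left(-8,7 \right)},167 \right)} + 16223} = \sqrt{\left(\left(7 - 8 + 7^{2} + 7 \left(-8\right)\right) + 167\right) + 16223} = \sqrt{\left(\left(7 - 8 + 49 - 56\right) + 167\right) + 16223} = \sqrt{\left(-8 + 167\right) + 16223} = \sqrt{159 + 16223} = \sqrt{16382}$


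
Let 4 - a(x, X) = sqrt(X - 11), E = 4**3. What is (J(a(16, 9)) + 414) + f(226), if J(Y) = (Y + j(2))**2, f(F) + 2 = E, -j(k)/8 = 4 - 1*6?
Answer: 874 - 40*I*sqrt(2) ≈ 874.0 - 56.569*I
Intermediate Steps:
j(k) = 16 (j(k) = -8*(4 - 1*6) = -8*(4 - 6) = -8*(-2) = 16)
E = 64
f(F) = 62 (f(F) = -2 + 64 = 62)
a(x, X) = 4 - sqrt(-11 + X) (a(x, X) = 4 - sqrt(X - 11) = 4 - sqrt(-11 + X))
J(Y) = (16 + Y)**2 (J(Y) = (Y + 16)**2 = (16 + Y)**2)
(J(a(16, 9)) + 414) + f(226) = ((16 + (4 - sqrt(-11 + 9)))**2 + 414) + 62 = ((16 + (4 - sqrt(-2)))**2 + 414) + 62 = ((16 + (4 - I*sqrt(2)))**2 + 414) + 62 = ((20 - I*sqrt(2))**2 + 414) + 62 = (414 + (20 - I*sqrt(2))**2) + 62 = 476 + (20 - I*sqrt(2))**2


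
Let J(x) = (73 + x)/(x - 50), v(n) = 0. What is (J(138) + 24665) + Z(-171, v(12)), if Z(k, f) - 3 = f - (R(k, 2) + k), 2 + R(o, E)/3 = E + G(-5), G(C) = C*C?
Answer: 2179443/88 ≈ 24766.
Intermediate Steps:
G(C) = C**2
R(o, E) = 69 + 3*E (R(o, E) = -6 + 3*(E + (-5)**2) = -6 + 3*(E + 25) = -6 + 3*(25 + E) = -6 + (75 + 3*E) = 69 + 3*E)
J(x) = (73 + x)/(-50 + x)
Z(k, f) = -72 + f - k (Z(k, f) = 3 + (f - ((69 + 3*2) + k)) = 3 + (f - ((69 + 6) + k)) = 3 + (f - (75 + k)) = 3 + (f + (-75 - k)) = 3 + (-75 + f - k) = -72 + f - k)
(J(138) + 24665) + Z(-171, v(12)) = ((73 + 138)/(-50 + 138) + 24665) + (-72 + 0 - 1*(-171)) = (211/88 + 24665) + (-72 + 0 + 171) = ((1/88)*211 + 24665) + 99 = (211/88 + 24665) + 99 = 2170731/88 + 99 = 2179443/88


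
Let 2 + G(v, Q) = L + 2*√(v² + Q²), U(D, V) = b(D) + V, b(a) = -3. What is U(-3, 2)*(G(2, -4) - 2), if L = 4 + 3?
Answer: -3 - 4*√5 ≈ -11.944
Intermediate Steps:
L = 7
U(D, V) = -3 + V
G(v, Q) = 5 + 2*√(Q² + v²) (G(v, Q) = -2 + (7 + 2*√(v² + Q²)) = -2 + (7 + 2*√(Q² + v²)) = 5 + 2*√(Q² + v²))
U(-3, 2)*(G(2, -4) - 2) = (-3 + 2)*((5 + 2*√((-4)² + 2²)) - 2) = -((5 + 2*√(16 + 4)) - 2) = -((5 + 2*√20) - 2) = -((5 + 2*(2*√5)) - 2) = -((5 + 4*√5) - 2) = -(3 + 4*√5) = -3 - 4*√5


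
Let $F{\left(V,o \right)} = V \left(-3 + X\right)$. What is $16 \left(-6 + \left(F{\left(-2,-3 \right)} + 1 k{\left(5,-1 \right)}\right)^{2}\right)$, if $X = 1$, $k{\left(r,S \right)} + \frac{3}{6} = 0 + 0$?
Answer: $100$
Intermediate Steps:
$k{\left(r,S \right)} = - \frac{1}{2}$ ($k{\left(r,S \right)} = - \frac{1}{2} + \left(0 + 0\right) = - \frac{1}{2} + 0 = - \frac{1}{2}$)
$F{\left(V,o \right)} = - 2 V$ ($F{\left(V,o \right)} = V \left(-3 + 1\right) = V \left(-2\right) = - 2 V$)
$16 \left(-6 + \left(F{\left(-2,-3 \right)} + 1 k{\left(5,-1 \right)}\right)^{2}\right) = 16 \left(-6 + \left(\left(-2\right) \left(-2\right) + 1 \left(- \frac{1}{2}\right)\right)^{2}\right) = 16 \left(-6 + \left(4 - \frac{1}{2}\right)^{2}\right) = 16 \left(-6 + \left(\frac{7}{2}\right)^{2}\right) = 16 \left(-6 + \frac{49}{4}\right) = 16 \cdot \frac{25}{4} = 100$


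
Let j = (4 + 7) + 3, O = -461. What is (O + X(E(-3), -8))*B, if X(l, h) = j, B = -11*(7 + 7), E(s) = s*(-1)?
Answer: 68838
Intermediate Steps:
E(s) = -s
B = -154 (B = -11*14 = -154)
j = 14 (j = 11 + 3 = 14)
X(l, h) = 14
(O + X(E(-3), -8))*B = (-461 + 14)*(-154) = -447*(-154) = 68838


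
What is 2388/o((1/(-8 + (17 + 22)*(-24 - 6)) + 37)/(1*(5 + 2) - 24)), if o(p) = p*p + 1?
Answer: 957685134288/2300692901 ≈ 416.26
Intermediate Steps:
o(p) = 1 + p**2 (o(p) = p**2 + 1 = 1 + p**2)
2388/o((1/(-8 + (17 + 22)*(-24 - 6)) + 37)/(1*(5 + 2) - 24)) = 2388/(1 + ((1/(-8 + (17 + 22)*(-24 - 6)) + 37)/(1*(5 + 2) - 24))**2) = 2388/(1 + ((1/(-8 + 39*(-30)) + 37)/(1*7 - 24))**2) = 2388/(1 + ((1/(-8 - 1170) + 37)/(7 - 24))**2) = 2388/(1 + ((1/(-1178) + 37)/(-17))**2) = 2388/(1 + ((-1/1178 + 37)*(-1/17))**2) = 2388/(1 + ((43585/1178)*(-1/17))**2) = 2388/(1 + (-43585/20026)**2) = 2388/(1 + 1899652225/401040676) = 2388/(2300692901/401040676) = 2388*(401040676/2300692901) = 957685134288/2300692901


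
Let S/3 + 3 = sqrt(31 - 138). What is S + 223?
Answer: 214 + 3*I*sqrt(107) ≈ 214.0 + 31.032*I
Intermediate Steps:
S = -9 + 3*I*sqrt(107) (S = -9 + 3*sqrt(31 - 138) = -9 + 3*sqrt(-107) = -9 + 3*(I*sqrt(107)) = -9 + 3*I*sqrt(107) ≈ -9.0 + 31.032*I)
S + 223 = (-9 + 3*I*sqrt(107)) + 223 = 214 + 3*I*sqrt(107)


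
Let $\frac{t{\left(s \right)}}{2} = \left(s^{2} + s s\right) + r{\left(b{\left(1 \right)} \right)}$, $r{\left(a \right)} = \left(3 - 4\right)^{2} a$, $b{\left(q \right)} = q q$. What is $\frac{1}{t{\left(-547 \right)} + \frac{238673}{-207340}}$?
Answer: $\frac{207340}{248152152247} \approx 8.3554 \cdot 10^{-7}$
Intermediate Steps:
$b{\left(q \right)} = q^{2}$
$r{\left(a \right)} = a$ ($r{\left(a \right)} = \left(-1\right)^{2} a = 1 a = a$)
$t{\left(s \right)} = 2 + 4 s^{2}$ ($t{\left(s \right)} = 2 \left(\left(s^{2} + s s\right) + 1^{2}\right) = 2 \left(\left(s^{2} + s^{2}\right) + 1\right) = 2 \left(2 s^{2} + 1\right) = 2 \left(1 + 2 s^{2}\right) = 2 + 4 s^{2}$)
$\frac{1}{t{\left(-547 \right)} + \frac{238673}{-207340}} = \frac{1}{\left(2 + 4 \left(-547\right)^{2}\right) + \frac{238673}{-207340}} = \frac{1}{\left(2 + 4 \cdot 299209\right) + 238673 \left(- \frac{1}{207340}\right)} = \frac{1}{\left(2 + 1196836\right) - \frac{238673}{207340}} = \frac{1}{1196838 - \frac{238673}{207340}} = \frac{1}{\frac{248152152247}{207340}} = \frac{207340}{248152152247}$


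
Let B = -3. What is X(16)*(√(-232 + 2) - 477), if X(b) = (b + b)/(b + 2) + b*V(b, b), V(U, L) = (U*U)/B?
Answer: 650416 - 12272*I*√230/9 ≈ 6.5042e+5 - 20679.0*I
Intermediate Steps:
V(U, L) = -U²/3 (V(U, L) = (U*U)/(-3) = U²*(-⅓) = -U²/3)
X(b) = -b³/3 + 2*b/(2 + b) (X(b) = (b + b)/(b + 2) + b*(-b²/3) = (2*b)/(2 + b) - b³/3 = 2*b/(2 + b) - b³/3 = -b³/3 + 2*b/(2 + b))
X(16)*(√(-232 + 2) - 477) = ((⅓)*16*(6 - 1*16³ - 2*16²)/(2 + 16))*(√(-232 + 2) - 477) = ((⅓)*16*(6 - 1*4096 - 2*256)/18)*(√(-230) - 477) = ((⅓)*16*(1/18)*(6 - 4096 - 512))*(I*√230 - 477) = ((⅓)*16*(1/18)*(-4602))*(-477 + I*√230) = -12272*(-477 + I*√230)/9 = 650416 - 12272*I*√230/9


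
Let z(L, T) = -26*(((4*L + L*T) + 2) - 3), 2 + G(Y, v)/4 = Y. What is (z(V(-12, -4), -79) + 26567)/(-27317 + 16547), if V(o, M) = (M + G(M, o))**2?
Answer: -1555393/10770 ≈ -144.42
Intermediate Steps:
G(Y, v) = -8 + 4*Y
V(o, M) = (-8 + 5*M)**2 (V(o, M) = (M + (-8 + 4*M))**2 = (-8 + 5*M)**2)
z(L, T) = 26 - 104*L - 26*L*T (z(L, T) = -26*((2 + 4*L + L*T) - 3) = -26*(-1 + 4*L + L*T) = 26 - 104*L - 26*L*T)
(z(V(-12, -4), -79) + 26567)/(-27317 + 16547) = ((26 - 104*(-8 + 5*(-4))**2 - 26*(-8 + 5*(-4))**2*(-79)) + 26567)/(-27317 + 16547) = ((26 - 104*(-8 - 20)**2 - 26*(-8 - 20)**2*(-79)) + 26567)/(-10770) = ((26 - 104*(-28)**2 - 26*(-28)**2*(-79)) + 26567)*(-1/10770) = ((26 - 104*784 - 26*784*(-79)) + 26567)*(-1/10770) = ((26 - 81536 + 1610336) + 26567)*(-1/10770) = (1528826 + 26567)*(-1/10770) = 1555393*(-1/10770) = -1555393/10770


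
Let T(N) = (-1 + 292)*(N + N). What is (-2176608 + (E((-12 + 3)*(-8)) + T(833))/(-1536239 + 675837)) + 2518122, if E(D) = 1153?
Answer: 293838842669/860402 ≈ 3.4151e+5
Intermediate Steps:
T(N) = 582*N (T(N) = 291*(2*N) = 582*N)
(-2176608 + (E((-12 + 3)*(-8)) + T(833))/(-1536239 + 675837)) + 2518122 = (-2176608 + (1153 + 582*833)/(-1536239 + 675837)) + 2518122 = (-2176608 + (1153 + 484806)/(-860402)) + 2518122 = (-2176608 + 485959*(-1/860402)) + 2518122 = (-2176608 - 485959/860402) + 2518122 = -1872758362375/860402 + 2518122 = 293838842669/860402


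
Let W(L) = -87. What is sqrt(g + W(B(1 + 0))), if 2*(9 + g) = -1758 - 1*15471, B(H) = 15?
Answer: I*sqrt(34842)/2 ≈ 93.33*I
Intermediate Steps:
g = -17247/2 (g = -9 + (-1758 - 1*15471)/2 = -9 + (-1758 - 15471)/2 = -9 + (1/2)*(-17229) = -9 - 17229/2 = -17247/2 ≈ -8623.5)
sqrt(g + W(B(1 + 0))) = sqrt(-17247/2 - 87) = sqrt(-17421/2) = I*sqrt(34842)/2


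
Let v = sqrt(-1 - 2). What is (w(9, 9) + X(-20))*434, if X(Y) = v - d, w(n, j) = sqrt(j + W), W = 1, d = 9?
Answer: -3906 + 434*sqrt(10) + 434*I*sqrt(3) ≈ -2533.6 + 751.71*I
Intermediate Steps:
v = I*sqrt(3) (v = sqrt(-3) = I*sqrt(3) ≈ 1.732*I)
w(n, j) = sqrt(1 + j) (w(n, j) = sqrt(j + 1) = sqrt(1 + j))
X(Y) = -9 + I*sqrt(3) (X(Y) = I*sqrt(3) - 1*9 = I*sqrt(3) - 9 = -9 + I*sqrt(3))
(w(9, 9) + X(-20))*434 = (sqrt(1 + 9) + (-9 + I*sqrt(3)))*434 = (sqrt(10) + (-9 + I*sqrt(3)))*434 = (-9 + sqrt(10) + I*sqrt(3))*434 = -3906 + 434*sqrt(10) + 434*I*sqrt(3)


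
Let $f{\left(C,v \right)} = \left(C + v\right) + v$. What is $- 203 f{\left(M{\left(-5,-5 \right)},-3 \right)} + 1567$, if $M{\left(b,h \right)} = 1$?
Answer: $2582$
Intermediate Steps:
$f{\left(C,v \right)} = C + 2 v$
$- 203 f{\left(M{\left(-5,-5 \right)},-3 \right)} + 1567 = - 203 \left(1 + 2 \left(-3\right)\right) + 1567 = - 203 \left(1 - 6\right) + 1567 = \left(-203\right) \left(-5\right) + 1567 = 1015 + 1567 = 2582$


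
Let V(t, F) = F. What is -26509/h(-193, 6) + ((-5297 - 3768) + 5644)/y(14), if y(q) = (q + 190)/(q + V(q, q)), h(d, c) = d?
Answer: -3269812/9843 ≈ -332.20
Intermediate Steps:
y(q) = (190 + q)/(2*q) (y(q) = (q + 190)/(q + q) = (190 + q)/((2*q)) = (190 + q)*(1/(2*q)) = (190 + q)/(2*q))
-26509/h(-193, 6) + ((-5297 - 3768) + 5644)/y(14) = -26509/(-193) + ((-5297 - 3768) + 5644)/(((½)*(190 + 14)/14)) = -26509*(-1/193) + (-9065 + 5644)/(((½)*(1/14)*204)) = 26509/193 - 3421/51/7 = 26509/193 - 3421*7/51 = 26509/193 - 23947/51 = -3269812/9843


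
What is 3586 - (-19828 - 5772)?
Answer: 29186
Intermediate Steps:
3586 - (-19828 - 5772) = 3586 - 1*(-25600) = 3586 + 25600 = 29186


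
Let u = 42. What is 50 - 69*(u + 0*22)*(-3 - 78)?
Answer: 234788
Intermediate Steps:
50 - 69*(u + 0*22)*(-3 - 78) = 50 - 69*(42 + 0*22)*(-3 - 78) = 50 - 69*(42 + 0)*(-81) = 50 - 2898*(-81) = 50 - 69*(-3402) = 50 + 234738 = 234788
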